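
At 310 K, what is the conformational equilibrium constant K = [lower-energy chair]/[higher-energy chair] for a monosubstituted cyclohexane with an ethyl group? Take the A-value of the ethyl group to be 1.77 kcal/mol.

One chair has the ethyl group axial (E = 1.77 kcal/mol) and the other has it equatorial (E = 0).
ΔG = 1.77 kcal/mol between the two chairs.
K = exp(ΔG/RT) with R = 1.987×10⁻³ kcal mol⁻¹ K⁻¹ and T = 310 K gives K ≈ 17.7.

K ≈ 17.7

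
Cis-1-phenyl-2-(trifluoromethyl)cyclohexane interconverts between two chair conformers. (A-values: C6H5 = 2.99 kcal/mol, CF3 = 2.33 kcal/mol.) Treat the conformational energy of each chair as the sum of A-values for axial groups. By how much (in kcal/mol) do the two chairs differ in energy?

0.66 kcal/mol

C1 and C2 have opposite parity, so for the cis isomer the two substituents are one axial and one equatorial in each chair.
Chair I (phenyl axial, trifluoromethyl equatorial): E = 2.99 kcal/mol.
Chair II (phenyl equatorial, trifluoromethyl axial): E = 2.33 kcal/mol.
ΔE = 2.99 − 2.33 = 0.66 kcal/mol; chair II is more stable.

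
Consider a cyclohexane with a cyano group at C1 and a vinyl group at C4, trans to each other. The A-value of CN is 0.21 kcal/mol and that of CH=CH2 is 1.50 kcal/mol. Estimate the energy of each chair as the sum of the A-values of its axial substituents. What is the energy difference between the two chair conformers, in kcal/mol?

1.71 kcal/mol

C1 and C4 have opposite parity, so for the trans isomer the two substituents are e,e in one chair and a,a in the other.
Chair I (cyano axial, vinyl axial): E = 1.71 kcal/mol.
Chair II (cyano equatorial, vinyl equatorial): E = 0.00 kcal/mol.
ΔE = 1.71 − 0.00 = 1.71 kcal/mol; chair II is more stable.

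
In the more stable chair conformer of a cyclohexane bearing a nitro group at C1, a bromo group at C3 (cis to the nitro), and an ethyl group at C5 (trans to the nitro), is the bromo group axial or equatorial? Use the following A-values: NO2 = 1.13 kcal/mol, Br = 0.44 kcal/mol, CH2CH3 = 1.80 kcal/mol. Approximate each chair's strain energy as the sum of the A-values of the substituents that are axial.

axial

Chair I (nitro axial, bromo axial, ethyl equatorial): E = 1.57 kcal/mol.
Chair II (nitro equatorial, bromo equatorial, ethyl axial): E = 1.80 kcal/mol.
Chair I is the more stable (lower-energy) conformer, and in that chair the bromo group is axial.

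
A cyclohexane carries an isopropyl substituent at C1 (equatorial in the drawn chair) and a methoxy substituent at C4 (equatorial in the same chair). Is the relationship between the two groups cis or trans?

C1 and C4 have opposite parity, so their axial bonds point in opposite directions.
With opposite-parity carbons, two substituents on the same face are one axial and one equatorial; opposite faces give both axial or both equatorial.
Here the groups are equatorial/equatorial → opposite face → trans.

trans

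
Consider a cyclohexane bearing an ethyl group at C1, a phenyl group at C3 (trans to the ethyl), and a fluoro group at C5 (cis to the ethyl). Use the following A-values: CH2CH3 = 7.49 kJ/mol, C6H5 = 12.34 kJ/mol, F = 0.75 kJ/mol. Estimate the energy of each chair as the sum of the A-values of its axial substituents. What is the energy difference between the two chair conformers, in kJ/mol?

4.10 kJ/mol

Chair I (ethyl axial, phenyl equatorial, fluoro axial): E = 8.24 kJ/mol.
Chair II (ethyl equatorial, phenyl axial, fluoro equatorial): E = 12.34 kJ/mol.
ΔE = 12.34 − 8.24 = 4.10 kJ/mol; chair I is more stable.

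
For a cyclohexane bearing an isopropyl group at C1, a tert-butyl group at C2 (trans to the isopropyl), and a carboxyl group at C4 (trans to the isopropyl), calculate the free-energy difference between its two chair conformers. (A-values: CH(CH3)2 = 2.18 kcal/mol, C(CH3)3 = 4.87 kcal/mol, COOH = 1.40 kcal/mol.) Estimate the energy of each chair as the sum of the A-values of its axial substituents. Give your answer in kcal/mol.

Chair I (isopropyl axial, tert-butyl axial, carboxyl axial): E = 8.45 kcal/mol.
Chair II (isopropyl equatorial, tert-butyl equatorial, carboxyl equatorial): E = 0.00 kcal/mol.
ΔE = 8.45 − 0.00 = 8.45 kcal/mol; chair II is more stable.

8.45 kcal/mol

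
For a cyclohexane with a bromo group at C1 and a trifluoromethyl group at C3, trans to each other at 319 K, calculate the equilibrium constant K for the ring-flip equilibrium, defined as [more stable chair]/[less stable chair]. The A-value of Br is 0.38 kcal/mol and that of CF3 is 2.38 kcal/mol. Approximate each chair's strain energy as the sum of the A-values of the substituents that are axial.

K ≈ 23.5

C1 and C3 have the same parity, so for the trans isomer the two substituents are one axial and one equatorial in each chair.
Chair I (bromo axial, trifluoromethyl equatorial): E = 0.38 kcal/mol; chair II (bromo equatorial, trifluoromethyl axial): E = 2.38 kcal/mol.
ΔG = 2.00 kcal/mol between the two chairs.
K = exp(ΔG/RT) with R = 1.987×10⁻³ kcal mol⁻¹ K⁻¹ and T = 319 K gives K ≈ 23.5.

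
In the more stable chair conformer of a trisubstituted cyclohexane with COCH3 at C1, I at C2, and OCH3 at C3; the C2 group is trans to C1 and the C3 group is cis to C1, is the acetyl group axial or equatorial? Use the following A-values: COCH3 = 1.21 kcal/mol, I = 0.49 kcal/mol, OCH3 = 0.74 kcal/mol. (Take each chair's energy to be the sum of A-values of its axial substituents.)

Chair I (acetyl axial, iodo axial, methoxy axial): E = 2.44 kcal/mol.
Chair II (acetyl equatorial, iodo equatorial, methoxy equatorial): E = 0.00 kcal/mol.
Chair II is the more stable (lower-energy) conformer, and in that chair the acetyl group is equatorial.

equatorial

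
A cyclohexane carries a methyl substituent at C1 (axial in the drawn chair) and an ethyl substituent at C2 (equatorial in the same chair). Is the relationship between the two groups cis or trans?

cis

C1 and C2 have opposite parity, so their axial bonds point in opposite directions.
With opposite-parity carbons, two substituents on the same face are one axial and one equatorial; opposite faces give both axial or both equatorial.
Here the groups are axial/equatorial → same face → cis.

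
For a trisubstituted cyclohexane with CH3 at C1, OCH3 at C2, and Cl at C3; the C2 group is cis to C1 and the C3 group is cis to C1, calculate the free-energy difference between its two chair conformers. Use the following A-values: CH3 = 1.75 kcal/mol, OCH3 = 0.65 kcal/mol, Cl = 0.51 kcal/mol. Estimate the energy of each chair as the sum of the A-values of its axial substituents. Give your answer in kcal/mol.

Chair I (methyl axial, methoxy equatorial, chloro axial): E = 2.26 kcal/mol.
Chair II (methyl equatorial, methoxy axial, chloro equatorial): E = 0.65 kcal/mol.
ΔE = 2.26 − 0.65 = 1.61 kcal/mol; chair II is more stable.

1.61 kcal/mol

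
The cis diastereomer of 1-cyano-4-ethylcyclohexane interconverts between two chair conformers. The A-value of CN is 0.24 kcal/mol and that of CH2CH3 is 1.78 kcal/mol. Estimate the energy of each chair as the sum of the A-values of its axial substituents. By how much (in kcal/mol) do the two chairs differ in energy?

1.54 kcal/mol

C1 and C4 have opposite parity, so for the cis isomer the two substituents are one axial and one equatorial in each chair.
Chair I (cyano axial, ethyl equatorial): E = 0.24 kcal/mol.
Chair II (cyano equatorial, ethyl axial): E = 1.78 kcal/mol.
ΔE = 1.78 − 0.24 = 1.54 kcal/mol; chair I is more stable.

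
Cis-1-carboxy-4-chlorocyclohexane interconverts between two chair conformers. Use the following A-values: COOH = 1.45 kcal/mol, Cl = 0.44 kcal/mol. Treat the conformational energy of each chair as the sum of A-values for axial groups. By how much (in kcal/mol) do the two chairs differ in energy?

C1 and C4 have opposite parity, so for the cis isomer the two substituents are one axial and one equatorial in each chair.
Chair I (carboxyl axial, chloro equatorial): E = 1.45 kcal/mol.
Chair II (carboxyl equatorial, chloro axial): E = 0.44 kcal/mol.
ΔE = 1.45 − 0.44 = 1.01 kcal/mol; chair II is more stable.

1.01 kcal/mol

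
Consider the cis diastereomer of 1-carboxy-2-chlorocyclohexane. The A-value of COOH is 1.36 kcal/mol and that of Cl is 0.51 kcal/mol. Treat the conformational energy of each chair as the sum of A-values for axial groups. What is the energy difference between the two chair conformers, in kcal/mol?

0.85 kcal/mol

C1 and C2 have opposite parity, so for the cis isomer the two substituents are one axial and one equatorial in each chair.
Chair I (carboxyl axial, chloro equatorial): E = 1.36 kcal/mol.
Chair II (carboxyl equatorial, chloro axial): E = 0.51 kcal/mol.
ΔE = 1.36 − 0.51 = 0.85 kcal/mol; chair II is more stable.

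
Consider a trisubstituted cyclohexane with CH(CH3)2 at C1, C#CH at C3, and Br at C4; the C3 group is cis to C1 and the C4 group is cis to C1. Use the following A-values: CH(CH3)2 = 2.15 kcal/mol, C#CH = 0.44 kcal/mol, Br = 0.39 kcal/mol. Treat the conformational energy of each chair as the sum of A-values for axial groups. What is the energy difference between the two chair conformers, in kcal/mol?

Chair I (isopropyl axial, ethynyl axial, bromo equatorial): E = 2.59 kcal/mol.
Chair II (isopropyl equatorial, ethynyl equatorial, bromo axial): E = 0.39 kcal/mol.
ΔE = 2.59 − 0.39 = 2.20 kcal/mol; chair II is more stable.

2.20 kcal/mol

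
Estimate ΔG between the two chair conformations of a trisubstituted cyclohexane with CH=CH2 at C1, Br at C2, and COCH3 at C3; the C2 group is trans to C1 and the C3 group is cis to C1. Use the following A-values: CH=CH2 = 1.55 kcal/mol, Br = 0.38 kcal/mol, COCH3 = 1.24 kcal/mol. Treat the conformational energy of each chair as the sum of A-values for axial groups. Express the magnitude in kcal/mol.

3.17 kcal/mol

Chair I (vinyl axial, bromo axial, acetyl axial): E = 3.17 kcal/mol.
Chair II (vinyl equatorial, bromo equatorial, acetyl equatorial): E = 0.00 kcal/mol.
ΔE = 3.17 − 0.00 = 3.17 kcal/mol; chair II is more stable.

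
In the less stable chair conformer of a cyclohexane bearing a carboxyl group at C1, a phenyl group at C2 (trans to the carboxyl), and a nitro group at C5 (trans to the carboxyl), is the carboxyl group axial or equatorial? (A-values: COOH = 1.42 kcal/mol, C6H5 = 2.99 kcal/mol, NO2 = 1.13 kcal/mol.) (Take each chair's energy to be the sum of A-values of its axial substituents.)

Chair I (carboxyl axial, phenyl axial, nitro equatorial): E = 4.41 kcal/mol.
Chair II (carboxyl equatorial, phenyl equatorial, nitro axial): E = 1.13 kcal/mol.
Chair I is the less stable (higher-energy) conformer, and in that chair the carboxyl group is axial.

axial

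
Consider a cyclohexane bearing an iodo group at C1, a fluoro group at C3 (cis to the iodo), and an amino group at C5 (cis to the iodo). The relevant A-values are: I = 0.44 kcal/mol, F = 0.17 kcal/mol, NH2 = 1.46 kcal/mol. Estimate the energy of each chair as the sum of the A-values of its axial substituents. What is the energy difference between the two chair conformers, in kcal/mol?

Chair I (iodo axial, fluoro axial, amino axial): E = 2.07 kcal/mol.
Chair II (iodo equatorial, fluoro equatorial, amino equatorial): E = 0.00 kcal/mol.
ΔE = 2.07 − 0.00 = 2.07 kcal/mol; chair II is more stable.

2.07 kcal/mol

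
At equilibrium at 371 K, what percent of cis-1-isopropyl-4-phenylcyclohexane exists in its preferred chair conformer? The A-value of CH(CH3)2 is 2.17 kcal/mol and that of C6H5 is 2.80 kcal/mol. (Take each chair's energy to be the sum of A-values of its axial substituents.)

C1 and C4 have opposite parity, so for the cis isomer the two substituents are one axial and one equatorial in each chair.
Chair I (isopropyl axial, phenyl equatorial): E = 2.17 kcal/mol; chair II (isopropyl equatorial, phenyl axial): E = 2.80 kcal/mol.
ΔG = 0.63 kcal/mol between the two chairs.
K = exp(ΔG/RT) with R = 1.987×10⁻³ kcal mol⁻¹ K⁻¹ and T = 371 K gives K ≈ 2.35.
Fraction in the lower-energy chair = K/(K+1) = 70.2%.

70.2%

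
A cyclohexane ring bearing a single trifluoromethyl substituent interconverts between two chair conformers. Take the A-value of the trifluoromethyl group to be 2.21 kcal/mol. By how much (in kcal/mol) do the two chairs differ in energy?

A monosubstituted cyclohexane has one chair with the trifluoromethyl group axial (E = A = 2.21 kcal/mol) and one with it equatorial (E = 0).
ΔE = 2.21 − 0 = 2.21 kcal/mol.

2.21 kcal/mol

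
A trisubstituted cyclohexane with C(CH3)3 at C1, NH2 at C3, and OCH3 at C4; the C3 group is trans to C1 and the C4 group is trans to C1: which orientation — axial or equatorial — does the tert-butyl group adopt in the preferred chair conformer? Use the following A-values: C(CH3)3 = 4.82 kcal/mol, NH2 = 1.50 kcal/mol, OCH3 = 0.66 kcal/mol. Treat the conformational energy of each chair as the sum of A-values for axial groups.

Chair I (tert-butyl axial, amino equatorial, methoxy axial): E = 5.48 kcal/mol.
Chair II (tert-butyl equatorial, amino axial, methoxy equatorial): E = 1.50 kcal/mol.
Chair II is the more stable (lower-energy) conformer, and in that chair the tert-butyl group is equatorial.

equatorial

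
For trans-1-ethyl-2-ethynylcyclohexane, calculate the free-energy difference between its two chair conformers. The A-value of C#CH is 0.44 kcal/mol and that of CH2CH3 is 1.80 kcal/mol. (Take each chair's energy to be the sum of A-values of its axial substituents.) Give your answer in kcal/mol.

2.24 kcal/mol

C1 and C2 have opposite parity, so for the trans isomer the two substituents are e,e in one chair and a,a in the other.
Chair I (ethynyl axial, ethyl axial): E = 2.24 kcal/mol.
Chair II (ethynyl equatorial, ethyl equatorial): E = 0.00 kcal/mol.
ΔE = 2.24 − 0.00 = 2.24 kcal/mol; chair II is more stable.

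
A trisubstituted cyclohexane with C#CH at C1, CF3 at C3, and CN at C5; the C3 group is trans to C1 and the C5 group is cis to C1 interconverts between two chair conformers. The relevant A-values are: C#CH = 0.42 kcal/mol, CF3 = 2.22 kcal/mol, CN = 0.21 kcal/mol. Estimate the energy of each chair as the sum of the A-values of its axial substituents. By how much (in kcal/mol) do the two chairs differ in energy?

Chair I (ethynyl axial, trifluoromethyl equatorial, cyano axial): E = 0.63 kcal/mol.
Chair II (ethynyl equatorial, trifluoromethyl axial, cyano equatorial): E = 2.22 kcal/mol.
ΔE = 2.22 − 0.63 = 1.59 kcal/mol; chair I is more stable.

1.59 kcal/mol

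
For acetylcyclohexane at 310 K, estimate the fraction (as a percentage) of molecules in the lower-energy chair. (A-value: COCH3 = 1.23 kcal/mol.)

One chair has the acetyl group axial (E = 1.23 kcal/mol) and the other has it equatorial (E = 0).
ΔG = 1.23 kcal/mol between the two chairs.
K = exp(ΔG/RT) with R = 1.987×10⁻³ kcal mol⁻¹ K⁻¹ and T = 310 K gives K ≈ 7.37.
Fraction in the lower-energy chair = K/(K+1) = 88.0%.

88.0%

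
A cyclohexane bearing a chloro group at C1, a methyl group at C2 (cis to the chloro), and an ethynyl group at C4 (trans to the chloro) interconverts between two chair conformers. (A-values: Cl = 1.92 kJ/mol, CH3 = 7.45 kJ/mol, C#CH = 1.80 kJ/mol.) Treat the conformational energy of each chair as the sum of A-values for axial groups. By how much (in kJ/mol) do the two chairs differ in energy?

3.73 kJ/mol

Chair I (chloro axial, methyl equatorial, ethynyl axial): E = 3.72 kJ/mol.
Chair II (chloro equatorial, methyl axial, ethynyl equatorial): E = 7.45 kJ/mol.
ΔE = 7.45 − 3.72 = 3.73 kJ/mol; chair I is more stable.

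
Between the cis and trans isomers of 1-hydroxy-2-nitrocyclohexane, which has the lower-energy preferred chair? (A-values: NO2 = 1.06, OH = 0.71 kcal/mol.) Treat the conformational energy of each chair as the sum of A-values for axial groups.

trans

At 1,2 positions (parity opposite): cis → (a,e or e,a); trans → (e,e or a,a).
Best chair for cis: E = 0.71 kcal/mol; best chair for trans: E = 0.00 kcal/mol.
The trans isomer is lower by 0.71 kcal/mol.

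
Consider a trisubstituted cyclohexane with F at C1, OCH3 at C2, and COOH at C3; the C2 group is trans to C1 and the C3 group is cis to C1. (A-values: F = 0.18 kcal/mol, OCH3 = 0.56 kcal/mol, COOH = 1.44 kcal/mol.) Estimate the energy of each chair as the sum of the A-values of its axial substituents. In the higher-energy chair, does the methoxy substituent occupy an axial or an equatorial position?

Chair I (fluoro axial, methoxy axial, carboxyl axial): E = 2.18 kcal/mol.
Chair II (fluoro equatorial, methoxy equatorial, carboxyl equatorial): E = 0.00 kcal/mol.
Chair I is the less stable (higher-energy) conformer, and in that chair the methoxy group is axial.

axial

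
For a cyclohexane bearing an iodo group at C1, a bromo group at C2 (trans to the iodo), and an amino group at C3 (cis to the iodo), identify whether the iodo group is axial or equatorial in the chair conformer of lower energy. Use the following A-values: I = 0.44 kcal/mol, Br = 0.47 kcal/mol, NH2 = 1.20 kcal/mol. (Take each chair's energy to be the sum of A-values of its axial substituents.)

equatorial

Chair I (iodo axial, bromo axial, amino axial): E = 2.11 kcal/mol.
Chair II (iodo equatorial, bromo equatorial, amino equatorial): E = 0.00 kcal/mol.
Chair II is the more stable (lower-energy) conformer, and in that chair the iodo group is equatorial.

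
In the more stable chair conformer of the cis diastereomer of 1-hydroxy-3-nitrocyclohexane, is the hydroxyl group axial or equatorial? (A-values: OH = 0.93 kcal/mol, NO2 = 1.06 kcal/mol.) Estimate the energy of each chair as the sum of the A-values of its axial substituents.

C1 and C3 have the same parity, so for the cis isomer the two substituents are e,e in one chair and a,a in the other.
Chair I (hydroxyl axial, nitro axial): E = 1.99 kcal/mol.
Chair II (hydroxyl equatorial, nitro equatorial): E = 0.00 kcal/mol.
Chair II is the more stable (lower-energy) conformer, and in that chair the hydroxyl group is equatorial.

equatorial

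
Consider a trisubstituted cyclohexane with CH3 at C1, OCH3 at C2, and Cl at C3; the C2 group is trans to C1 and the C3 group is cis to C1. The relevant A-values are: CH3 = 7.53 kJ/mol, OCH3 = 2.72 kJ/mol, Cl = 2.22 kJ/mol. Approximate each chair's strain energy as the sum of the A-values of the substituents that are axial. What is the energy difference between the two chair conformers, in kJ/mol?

12.47 kJ/mol

Chair I (methyl axial, methoxy axial, chloro axial): E = 12.47 kJ/mol.
Chair II (methyl equatorial, methoxy equatorial, chloro equatorial): E = 0.00 kJ/mol.
ΔE = 12.47 − 0.00 = 12.47 kJ/mol; chair II is more stable.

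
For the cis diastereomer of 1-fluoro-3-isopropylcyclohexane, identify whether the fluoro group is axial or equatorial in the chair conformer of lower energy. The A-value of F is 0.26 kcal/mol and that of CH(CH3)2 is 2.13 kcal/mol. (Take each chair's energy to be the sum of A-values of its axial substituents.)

equatorial

C1 and C3 have the same parity, so for the cis isomer the two substituents are e,e in one chair and a,a in the other.
Chair I (fluoro axial, isopropyl axial): E = 2.39 kcal/mol.
Chair II (fluoro equatorial, isopropyl equatorial): E = 0.00 kcal/mol.
Chair II is the more stable (lower-energy) conformer, and in that chair the fluoro group is equatorial.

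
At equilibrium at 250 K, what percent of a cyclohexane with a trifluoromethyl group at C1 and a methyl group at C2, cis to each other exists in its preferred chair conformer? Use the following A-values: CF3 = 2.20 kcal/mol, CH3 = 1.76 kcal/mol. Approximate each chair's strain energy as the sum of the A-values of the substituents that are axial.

70.8%

C1 and C2 have opposite parity, so for the cis isomer the two substituents are one axial and one equatorial in each chair.
Chair I (trifluoromethyl axial, methyl equatorial): E = 2.20 kcal/mol; chair II (trifluoromethyl equatorial, methyl axial): E = 1.76 kcal/mol.
ΔG = 0.44 kcal/mol between the two chairs.
K = exp(ΔG/RT) with R = 1.987×10⁻³ kcal mol⁻¹ K⁻¹ and T = 250 K gives K ≈ 2.42.
Fraction in the lower-energy chair = K/(K+1) = 70.8%.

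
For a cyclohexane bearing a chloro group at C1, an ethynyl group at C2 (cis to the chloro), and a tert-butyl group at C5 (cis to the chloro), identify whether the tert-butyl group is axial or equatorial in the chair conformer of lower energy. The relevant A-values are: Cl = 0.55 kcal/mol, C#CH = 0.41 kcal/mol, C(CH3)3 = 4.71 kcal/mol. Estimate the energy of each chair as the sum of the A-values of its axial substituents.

equatorial

Chair I (chloro axial, ethynyl equatorial, tert-butyl axial): E = 5.26 kcal/mol.
Chair II (chloro equatorial, ethynyl axial, tert-butyl equatorial): E = 0.41 kcal/mol.
Chair II is the more stable (lower-energy) conformer, and in that chair the tert-butyl group is equatorial.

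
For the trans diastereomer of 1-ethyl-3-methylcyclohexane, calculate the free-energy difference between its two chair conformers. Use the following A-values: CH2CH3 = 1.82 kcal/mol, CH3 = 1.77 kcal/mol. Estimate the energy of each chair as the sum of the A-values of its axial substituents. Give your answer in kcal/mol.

0.05 kcal/mol

C1 and C3 have the same parity, so for the trans isomer the two substituents are one axial and one equatorial in each chair.
Chair I (ethyl axial, methyl equatorial): E = 1.82 kcal/mol.
Chair II (ethyl equatorial, methyl axial): E = 1.77 kcal/mol.
ΔE = 1.82 − 1.77 = 0.05 kcal/mol; chair II is more stable.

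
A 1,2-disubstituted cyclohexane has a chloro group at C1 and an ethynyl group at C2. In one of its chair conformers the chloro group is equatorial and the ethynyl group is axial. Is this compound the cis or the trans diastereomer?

cis

C1 and C2 have opposite parity, so their axial bonds point in opposite directions.
With opposite-parity carbons, two substituents on the same face are one axial and one equatorial; opposite faces give both axial or both equatorial.
Here the groups are equatorial/axial → same face → cis.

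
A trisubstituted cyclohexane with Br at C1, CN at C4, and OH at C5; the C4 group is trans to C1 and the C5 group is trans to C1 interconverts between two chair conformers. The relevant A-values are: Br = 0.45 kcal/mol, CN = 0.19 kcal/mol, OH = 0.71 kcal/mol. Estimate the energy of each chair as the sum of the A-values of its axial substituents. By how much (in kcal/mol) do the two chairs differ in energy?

Chair I (bromo axial, cyano axial, hydroxyl equatorial): E = 0.64 kcal/mol.
Chair II (bromo equatorial, cyano equatorial, hydroxyl axial): E = 0.71 kcal/mol.
ΔE = 0.71 − 0.64 = 0.07 kcal/mol; chair I is more stable.

0.07 kcal/mol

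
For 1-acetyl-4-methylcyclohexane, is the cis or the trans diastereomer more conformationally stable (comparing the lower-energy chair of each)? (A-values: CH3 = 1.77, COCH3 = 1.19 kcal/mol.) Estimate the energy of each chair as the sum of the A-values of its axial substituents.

trans

At 1,4 positions (parity opposite): cis → (a,e or e,a); trans → (e,e or a,a).
Best chair for cis: E = 1.19 kcal/mol; best chair for trans: E = 0.00 kcal/mol.
The trans isomer is lower by 1.19 kcal/mol.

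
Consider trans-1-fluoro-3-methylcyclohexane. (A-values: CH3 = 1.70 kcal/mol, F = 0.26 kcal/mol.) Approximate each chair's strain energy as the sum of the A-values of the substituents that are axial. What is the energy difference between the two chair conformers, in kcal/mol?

1.44 kcal/mol

C1 and C3 have the same parity, so for the trans isomer the two substituents are one axial and one equatorial in each chair.
Chair I (methyl axial, fluoro equatorial): E = 1.70 kcal/mol.
Chair II (methyl equatorial, fluoro axial): E = 0.26 kcal/mol.
ΔE = 1.70 − 0.26 = 1.44 kcal/mol; chair II is more stable.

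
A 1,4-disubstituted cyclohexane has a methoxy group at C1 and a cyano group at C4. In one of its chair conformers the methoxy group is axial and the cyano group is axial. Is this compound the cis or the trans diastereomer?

C1 and C4 have opposite parity, so their axial bonds point in opposite directions.
With opposite-parity carbons, two substituents on the same face are one axial and one equatorial; opposite faces give both axial or both equatorial.
Here the groups are axial/axial → opposite face → trans.

trans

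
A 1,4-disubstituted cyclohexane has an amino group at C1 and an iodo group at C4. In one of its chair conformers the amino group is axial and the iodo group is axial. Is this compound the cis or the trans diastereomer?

trans

C1 and C4 have opposite parity, so their axial bonds point in opposite directions.
With opposite-parity carbons, two substituents on the same face are one axial and one equatorial; opposite faces give both axial or both equatorial.
Here the groups are axial/axial → opposite face → trans.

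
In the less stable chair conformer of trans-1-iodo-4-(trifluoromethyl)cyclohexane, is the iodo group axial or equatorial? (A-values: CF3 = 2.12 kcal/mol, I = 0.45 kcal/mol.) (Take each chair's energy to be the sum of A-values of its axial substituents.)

axial

C1 and C4 have opposite parity, so for the trans isomer the two substituents are e,e in one chair and a,a in the other.
Chair I (trifluoromethyl axial, iodo axial): E = 2.57 kcal/mol.
Chair II (trifluoromethyl equatorial, iodo equatorial): E = 0.00 kcal/mol.
Chair I is the less stable (higher-energy) conformer, and in that chair the iodo group is axial.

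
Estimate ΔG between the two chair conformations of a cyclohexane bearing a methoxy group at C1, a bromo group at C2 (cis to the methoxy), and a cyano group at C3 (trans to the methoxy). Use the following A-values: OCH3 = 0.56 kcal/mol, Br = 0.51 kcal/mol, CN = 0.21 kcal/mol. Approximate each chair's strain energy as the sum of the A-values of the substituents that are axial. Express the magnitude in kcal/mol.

Chair I (methoxy axial, bromo equatorial, cyano equatorial): E = 0.56 kcal/mol.
Chair II (methoxy equatorial, bromo axial, cyano axial): E = 0.72 kcal/mol.
ΔE = 0.72 − 0.56 = 0.16 kcal/mol; chair I is more stable.

0.16 kcal/mol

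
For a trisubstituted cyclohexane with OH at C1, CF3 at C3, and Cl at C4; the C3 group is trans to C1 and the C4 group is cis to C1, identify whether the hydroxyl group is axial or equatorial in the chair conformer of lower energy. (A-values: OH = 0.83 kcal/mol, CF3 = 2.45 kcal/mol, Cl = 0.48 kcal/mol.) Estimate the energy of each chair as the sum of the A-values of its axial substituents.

axial

Chair I (hydroxyl axial, trifluoromethyl equatorial, chloro equatorial): E = 0.83 kcal/mol.
Chair II (hydroxyl equatorial, trifluoromethyl axial, chloro axial): E = 2.93 kcal/mol.
Chair I is the more stable (lower-energy) conformer, and in that chair the hydroxyl group is axial.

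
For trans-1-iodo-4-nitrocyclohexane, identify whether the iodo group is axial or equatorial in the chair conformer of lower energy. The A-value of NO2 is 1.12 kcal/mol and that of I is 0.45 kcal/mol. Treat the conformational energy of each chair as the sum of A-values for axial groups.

C1 and C4 have opposite parity, so for the trans isomer the two substituents are e,e in one chair and a,a in the other.
Chair I (nitro axial, iodo axial): E = 1.57 kcal/mol.
Chair II (nitro equatorial, iodo equatorial): E = 0.00 kcal/mol.
Chair II is the more stable (lower-energy) conformer, and in that chair the iodo group is equatorial.

equatorial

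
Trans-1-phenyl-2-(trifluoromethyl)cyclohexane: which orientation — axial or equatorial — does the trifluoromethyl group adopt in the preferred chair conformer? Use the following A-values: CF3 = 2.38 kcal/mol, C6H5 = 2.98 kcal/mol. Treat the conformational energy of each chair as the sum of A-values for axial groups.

equatorial

C1 and C2 have opposite parity, so for the trans isomer the two substituents are e,e in one chair and a,a in the other.
Chair I (trifluoromethyl axial, phenyl axial): E = 5.36 kcal/mol.
Chair II (trifluoromethyl equatorial, phenyl equatorial): E = 0.00 kcal/mol.
Chair II is the more stable (lower-energy) conformer, and in that chair the trifluoromethyl group is equatorial.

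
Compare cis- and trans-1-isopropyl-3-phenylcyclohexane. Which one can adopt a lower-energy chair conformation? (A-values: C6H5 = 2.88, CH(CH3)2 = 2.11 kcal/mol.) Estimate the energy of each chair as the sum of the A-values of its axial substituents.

cis

At 1,3 positions (parity same): cis → (e,e or a,a); trans → (a,e or e,a).
Best chair for cis: E = 0.00 kcal/mol; best chair for trans: E = 2.11 kcal/mol.
The cis isomer is lower by 2.11 kcal/mol.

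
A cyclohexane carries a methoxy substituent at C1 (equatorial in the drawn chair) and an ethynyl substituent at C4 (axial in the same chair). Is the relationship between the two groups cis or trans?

C1 and C4 have opposite parity, so their axial bonds point in opposite directions.
With opposite-parity carbons, two substituents on the same face are one axial and one equatorial; opposite faces give both axial or both equatorial.
Here the groups are equatorial/axial → same face → cis.

cis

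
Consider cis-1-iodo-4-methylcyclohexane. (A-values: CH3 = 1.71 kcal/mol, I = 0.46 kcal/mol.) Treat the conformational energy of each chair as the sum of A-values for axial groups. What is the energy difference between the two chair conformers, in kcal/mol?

C1 and C4 have opposite parity, so for the cis isomer the two substituents are one axial and one equatorial in each chair.
Chair I (methyl axial, iodo equatorial): E = 1.71 kcal/mol.
Chair II (methyl equatorial, iodo axial): E = 0.46 kcal/mol.
ΔE = 1.71 − 0.46 = 1.25 kcal/mol; chair II is more stable.

1.25 kcal/mol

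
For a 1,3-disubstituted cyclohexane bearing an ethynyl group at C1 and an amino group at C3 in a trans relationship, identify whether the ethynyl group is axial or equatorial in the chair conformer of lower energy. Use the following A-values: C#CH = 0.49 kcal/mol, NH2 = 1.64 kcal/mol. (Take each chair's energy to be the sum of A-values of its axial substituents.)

C1 and C3 have the same parity, so for the trans isomer the two substituents are one axial and one equatorial in each chair.
Chair I (ethynyl axial, amino equatorial): E = 0.49 kcal/mol.
Chair II (ethynyl equatorial, amino axial): E = 1.64 kcal/mol.
Chair I is the more stable (lower-energy) conformer, and in that chair the ethynyl group is axial.

axial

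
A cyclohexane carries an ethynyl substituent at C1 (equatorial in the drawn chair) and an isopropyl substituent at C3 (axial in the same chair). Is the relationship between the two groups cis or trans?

trans

C1 and C3 have the same parity, so their axial bonds point in the same direction.
With same-parity carbons, two substituents on the same face are both axial or both equatorial; opposite faces give one of each.
Here the groups are equatorial/axial → opposite face → trans.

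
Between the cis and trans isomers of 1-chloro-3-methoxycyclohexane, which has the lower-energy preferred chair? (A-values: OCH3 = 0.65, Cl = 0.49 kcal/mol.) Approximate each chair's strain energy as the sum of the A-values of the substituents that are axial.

At 1,3 positions (parity same): cis → (e,e or a,a); trans → (a,e or e,a).
Best chair for cis: E = 0.00 kcal/mol; best chair for trans: E = 0.49 kcal/mol.
The cis isomer is lower by 0.49 kcal/mol.

cis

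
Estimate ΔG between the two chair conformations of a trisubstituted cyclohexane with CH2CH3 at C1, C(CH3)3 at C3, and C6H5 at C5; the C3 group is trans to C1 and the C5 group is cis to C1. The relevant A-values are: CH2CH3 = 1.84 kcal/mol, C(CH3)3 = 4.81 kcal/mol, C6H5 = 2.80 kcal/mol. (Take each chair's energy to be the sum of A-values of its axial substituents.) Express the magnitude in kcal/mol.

0.17 kcal/mol

Chair I (ethyl axial, tert-butyl equatorial, phenyl axial): E = 4.64 kcal/mol.
Chair II (ethyl equatorial, tert-butyl axial, phenyl equatorial): E = 4.81 kcal/mol.
ΔE = 4.81 − 4.64 = 0.17 kcal/mol; chair I is more stable.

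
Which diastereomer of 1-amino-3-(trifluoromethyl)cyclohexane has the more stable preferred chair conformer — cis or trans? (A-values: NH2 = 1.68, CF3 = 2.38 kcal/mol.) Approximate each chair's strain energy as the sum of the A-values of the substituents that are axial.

cis

At 1,3 positions (parity same): cis → (e,e or a,a); trans → (a,e or e,a).
Best chair for cis: E = 0.00 kcal/mol; best chair for trans: E = 1.68 kcal/mol.
The cis isomer is lower by 1.68 kcal/mol.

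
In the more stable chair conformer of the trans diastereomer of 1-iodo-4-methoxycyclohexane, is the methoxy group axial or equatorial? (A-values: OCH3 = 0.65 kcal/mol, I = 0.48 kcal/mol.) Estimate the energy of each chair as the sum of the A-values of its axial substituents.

C1 and C4 have opposite parity, so for the trans isomer the two substituents are e,e in one chair and a,a in the other.
Chair I (methoxy axial, iodo axial): E = 1.13 kcal/mol.
Chair II (methoxy equatorial, iodo equatorial): E = 0.00 kcal/mol.
Chair II is the more stable (lower-energy) conformer, and in that chair the methoxy group is equatorial.

equatorial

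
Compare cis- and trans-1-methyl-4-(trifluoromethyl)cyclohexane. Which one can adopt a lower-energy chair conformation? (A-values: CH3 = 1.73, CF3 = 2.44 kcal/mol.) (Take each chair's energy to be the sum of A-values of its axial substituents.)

At 1,4 positions (parity opposite): cis → (a,e or e,a); trans → (e,e or a,a).
Best chair for cis: E = 1.73 kcal/mol; best chair for trans: E = 0.00 kcal/mol.
The trans isomer is lower by 1.73 kcal/mol.

trans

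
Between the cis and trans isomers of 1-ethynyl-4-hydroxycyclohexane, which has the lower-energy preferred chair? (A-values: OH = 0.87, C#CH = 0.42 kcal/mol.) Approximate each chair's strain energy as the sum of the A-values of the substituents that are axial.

trans

At 1,4 positions (parity opposite): cis → (a,e or e,a); trans → (e,e or a,a).
Best chair for cis: E = 0.42 kcal/mol; best chair for trans: E = 0.00 kcal/mol.
The trans isomer is lower by 0.42 kcal/mol.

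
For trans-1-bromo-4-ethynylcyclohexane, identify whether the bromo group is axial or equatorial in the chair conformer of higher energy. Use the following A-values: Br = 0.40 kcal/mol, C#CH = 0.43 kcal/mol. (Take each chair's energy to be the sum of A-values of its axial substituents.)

C1 and C4 have opposite parity, so for the trans isomer the two substituents are e,e in one chair and a,a in the other.
Chair I (bromo axial, ethynyl axial): E = 0.83 kcal/mol.
Chair II (bromo equatorial, ethynyl equatorial): E = 0.00 kcal/mol.
Chair I is the less stable (higher-energy) conformer, and in that chair the bromo group is axial.

axial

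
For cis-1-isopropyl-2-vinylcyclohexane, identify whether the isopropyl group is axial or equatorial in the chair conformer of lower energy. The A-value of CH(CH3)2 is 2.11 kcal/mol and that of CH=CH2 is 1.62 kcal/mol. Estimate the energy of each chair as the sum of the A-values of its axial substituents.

C1 and C2 have opposite parity, so for the cis isomer the two substituents are one axial and one equatorial in each chair.
Chair I (isopropyl axial, vinyl equatorial): E = 2.11 kcal/mol.
Chair II (isopropyl equatorial, vinyl axial): E = 1.62 kcal/mol.
Chair II is the more stable (lower-energy) conformer, and in that chair the isopropyl group is equatorial.

equatorial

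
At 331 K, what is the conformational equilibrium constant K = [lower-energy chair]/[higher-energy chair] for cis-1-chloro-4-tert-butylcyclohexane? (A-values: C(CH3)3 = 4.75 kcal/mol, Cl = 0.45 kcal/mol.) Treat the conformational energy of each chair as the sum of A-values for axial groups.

K ≈ 691

C1 and C4 have opposite parity, so for the cis isomer the two substituents are one axial and one equatorial in each chair.
Chair I (tert-butyl axial, chloro equatorial): E = 4.75 kcal/mol; chair II (tert-butyl equatorial, chloro axial): E = 0.45 kcal/mol.
ΔG = 4.30 kcal/mol between the two chairs.
K = exp(ΔG/RT) with R = 1.987×10⁻³ kcal mol⁻¹ K⁻¹ and T = 331 K gives K ≈ 691.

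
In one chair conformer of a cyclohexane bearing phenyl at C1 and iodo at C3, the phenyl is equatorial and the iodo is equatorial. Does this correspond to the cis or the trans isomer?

cis

C1 and C3 have the same parity, so their axial bonds point in the same direction.
With same-parity carbons, two substituents on the same face are both axial or both equatorial; opposite faces give one of each.
Here the groups are equatorial/equatorial → same face → cis.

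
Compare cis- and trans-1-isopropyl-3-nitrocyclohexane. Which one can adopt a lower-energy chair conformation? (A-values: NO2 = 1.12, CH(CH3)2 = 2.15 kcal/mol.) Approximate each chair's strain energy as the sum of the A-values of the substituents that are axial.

cis

At 1,3 positions (parity same): cis → (e,e or a,a); trans → (a,e or e,a).
Best chair for cis: E = 0.00 kcal/mol; best chair for trans: E = 1.12 kcal/mol.
The cis isomer is lower by 1.12 kcal/mol.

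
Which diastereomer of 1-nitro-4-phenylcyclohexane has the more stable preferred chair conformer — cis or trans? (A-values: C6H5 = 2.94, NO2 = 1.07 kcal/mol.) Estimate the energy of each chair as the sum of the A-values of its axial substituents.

At 1,4 positions (parity opposite): cis → (a,e or e,a); trans → (e,e or a,a).
Best chair for cis: E = 1.07 kcal/mol; best chair for trans: E = 0.00 kcal/mol.
The trans isomer is lower by 1.07 kcal/mol.

trans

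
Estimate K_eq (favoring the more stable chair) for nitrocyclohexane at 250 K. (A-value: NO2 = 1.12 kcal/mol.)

K ≈ 9.53

One chair has the nitro group axial (E = 1.12 kcal/mol) and the other has it equatorial (E = 0).
ΔG = 1.12 kcal/mol between the two chairs.
K = exp(ΔG/RT) with R = 1.987×10⁻³ kcal mol⁻¹ K⁻¹ and T = 250 K gives K ≈ 9.53.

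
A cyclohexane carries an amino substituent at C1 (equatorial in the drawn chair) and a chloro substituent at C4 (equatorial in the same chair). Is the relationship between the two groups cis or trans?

trans

C1 and C4 have opposite parity, so their axial bonds point in opposite directions.
With opposite-parity carbons, two substituents on the same face are one axial and one equatorial; opposite faces give both axial or both equatorial.
Here the groups are equatorial/equatorial → opposite face → trans.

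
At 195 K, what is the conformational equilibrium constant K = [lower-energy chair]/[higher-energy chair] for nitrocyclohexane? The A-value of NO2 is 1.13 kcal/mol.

K ≈ 18.5

One chair has the nitro group axial (E = 1.13 kcal/mol) and the other has it equatorial (E = 0).
ΔG = 1.13 kcal/mol between the two chairs.
K = exp(ΔG/RT) with R = 1.987×10⁻³ kcal mol⁻¹ K⁻¹ and T = 195 K gives K ≈ 18.5.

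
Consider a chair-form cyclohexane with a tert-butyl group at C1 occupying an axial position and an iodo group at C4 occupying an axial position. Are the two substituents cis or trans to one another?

trans

C1 and C4 have opposite parity, so their axial bonds point in opposite directions.
With opposite-parity carbons, two substituents on the same face are one axial and one equatorial; opposite faces give both axial or both equatorial.
Here the groups are axial/axial → opposite face → trans.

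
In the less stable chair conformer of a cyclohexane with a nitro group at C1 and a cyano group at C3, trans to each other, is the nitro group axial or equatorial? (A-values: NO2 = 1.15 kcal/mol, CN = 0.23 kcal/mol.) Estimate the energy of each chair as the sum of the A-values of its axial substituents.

axial

C1 and C3 have the same parity, so for the trans isomer the two substituents are one axial and one equatorial in each chair.
Chair I (nitro axial, cyano equatorial): E = 1.15 kcal/mol.
Chair II (nitro equatorial, cyano axial): E = 0.23 kcal/mol.
Chair I is the less stable (higher-energy) conformer, and in that chair the nitro group is axial.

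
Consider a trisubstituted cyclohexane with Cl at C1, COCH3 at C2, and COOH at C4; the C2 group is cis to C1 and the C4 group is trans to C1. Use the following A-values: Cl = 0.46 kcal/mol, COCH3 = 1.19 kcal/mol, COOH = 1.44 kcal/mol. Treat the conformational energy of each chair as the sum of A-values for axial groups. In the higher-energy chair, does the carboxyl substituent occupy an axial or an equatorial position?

axial

Chair I (chloro axial, acetyl equatorial, carboxyl axial): E = 1.90 kcal/mol.
Chair II (chloro equatorial, acetyl axial, carboxyl equatorial): E = 1.19 kcal/mol.
Chair I is the less stable (higher-energy) conformer, and in that chair the carboxyl group is axial.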